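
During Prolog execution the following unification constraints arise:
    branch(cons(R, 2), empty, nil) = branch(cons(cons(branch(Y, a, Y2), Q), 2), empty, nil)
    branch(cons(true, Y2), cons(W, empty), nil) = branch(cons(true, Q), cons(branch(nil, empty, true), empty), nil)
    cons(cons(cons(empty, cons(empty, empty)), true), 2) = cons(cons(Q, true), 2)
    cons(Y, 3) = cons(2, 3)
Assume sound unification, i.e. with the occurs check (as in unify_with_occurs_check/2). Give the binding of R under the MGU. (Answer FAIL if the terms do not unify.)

Decompose branch/3: cons(R, 2) = cons(cons(branch(Y, a, Y2), Q), 2),  empty = empty,  nil = nil.
Decompose cons/2: R = cons(branch(Y, a, Y2), Q),  2 = 2.
Bind R := cons(branch(Y, a, Y2), Q); no other remaining equation mentions R.
Delete trivial equation 2 = 2.
Delete trivial equation empty = empty.
Delete trivial equation nil = nil.
Decompose branch/3: cons(true, Y2) = cons(true, Q),  cons(W, empty) = cons(branch(nil, empty, true), empty),  nil = nil.
Decompose cons/2: true = true,  Y2 = Q.
Delete trivial equation true = true.
Bind Y2 := Q; no other remaining equation mentions Y2. Substituting into the earlier binding gives R := cons(branch(Y, a, Q), Q).
Decompose cons/2: W = branch(nil, empty, true),  empty = empty.
Bind W := branch(nil, empty, true); no other remaining equation mentions W.
Delete trivial equation empty = empty.
Delete trivial equation nil = nil.
Decompose cons/2: cons(cons(empty, cons(empty, empty)), true) = cons(Q, true),  2 = 2.
Decompose cons/2: cons(empty, cons(empty, empty)) = Q,  true = true.
Bind Q := cons(empty, cons(empty, empty)); no other remaining equation mentions Q. Substituting into the earlier bindings gives R := cons(branch(Y, a, cons(empty, cons(empty, empty))), cons(empty, cons(empty, empty))), Y2 := cons(empty, cons(empty, empty)).
Delete trivial equation true = true.
Delete trivial equation 2 = 2.
Decompose cons/2: Y = 2,  3 = 3.
Bind Y := 2; no other remaining equation mentions Y. Substituting into the earlier binding gives R := cons(branch(2, a, cons(empty, cons(empty, empty))), cons(empty, cons(empty, empty))).
Delete trivial equation 3 = 3.
MGU = { R = cons(branch(2, a, cons(empty, cons(empty, empty))), cons(empty, cons(empty, empty))), Y2 = cons(empty, cons(empty, empty)), W = branch(nil, empty, true), Q = cons(empty, cons(empty, empty)), Y = 2 }, so R = cons(branch(2, a, cons(empty, cons(empty, empty))), cons(empty, cons(empty, empty))).

cons(branch(2, a, cons(empty, cons(empty, empty))), cons(empty, cons(empty, empty)))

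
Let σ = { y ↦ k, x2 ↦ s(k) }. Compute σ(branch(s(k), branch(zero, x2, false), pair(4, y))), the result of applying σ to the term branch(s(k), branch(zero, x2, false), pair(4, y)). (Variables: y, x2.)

branch(s(k), branch(zero, s(k), false), pair(4, k))

Replace each occurrence of y with k.
Replace each occurrence of x2 with s(k).
Result: branch(s(k), branch(zero, s(k), false), pair(4, k)).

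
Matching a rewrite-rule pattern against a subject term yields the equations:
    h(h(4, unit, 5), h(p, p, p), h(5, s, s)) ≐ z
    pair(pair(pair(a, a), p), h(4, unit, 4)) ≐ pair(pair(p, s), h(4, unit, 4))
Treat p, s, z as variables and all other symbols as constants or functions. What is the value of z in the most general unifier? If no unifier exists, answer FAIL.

Bind z := h(h(4, unit, 5), h(p, p, p), h(5, s, s)); no other remaining equation mentions z.
Decompose pair/2: pair(pair(a, a), p) ≐ pair(p, s),  h(4, unit, 4) ≐ h(4, unit, 4).
Decompose pair/2: pair(a, a) ≐ p,  p ≐ s.
Bind p := pair(a, a); substituting into the one remaining equation that mentions p gives: pair(a, a) ≐ s. Substituting into the earlier binding gives z := h(h(4, unit, 5), h(pair(a, a), pair(a, a), pair(a, a)), h(5, s, s)).
Bind s := pair(a, a); no other remaining equation mentions s. Substituting into the earlier binding gives z := h(h(4, unit, 5), h(pair(a, a), pair(a, a), pair(a, a)), h(5, pair(a, a), pair(a, a))).
Delete trivial equation h(4, unit, 4) ≐ h(4, unit, 4).
MGU = { z := h(h(4, unit, 5), h(pair(a, a), pair(a, a), pair(a, a)), h(5, pair(a, a), pair(a, a))), p := pair(a, a), s := pair(a, a) }, so z := h(h(4, unit, 5), h(pair(a, a), pair(a, a), pair(a, a)), h(5, pair(a, a), pair(a, a))).

h(h(4, unit, 5), h(pair(a, a), pair(a, a), pair(a, a)), h(5, pair(a, a), pair(a, a)))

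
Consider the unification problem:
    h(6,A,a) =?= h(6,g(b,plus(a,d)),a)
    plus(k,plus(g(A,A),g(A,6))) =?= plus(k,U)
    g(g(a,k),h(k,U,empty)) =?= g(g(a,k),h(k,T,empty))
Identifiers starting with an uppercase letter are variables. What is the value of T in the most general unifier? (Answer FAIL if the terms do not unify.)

plus(g(g(b,plus(a,d)),g(b,plus(a,d))),g(g(b,plus(a,d)),6))

Decompose h/3: 6 =?= 6,  A =?= g(b,plus(a,d)),  a =?= a.
Delete trivial equation 6 =?= 6.
Bind A := g(b,plus(a,d)); substituting into the one remaining equation that mentions A gives: plus(k,plus(g(g(b,plus(a,d)),g(b,plus(a,d))),g(g(b,plus(a,d)),6))) =?= plus(k,U).
Delete trivial equation a =?= a.
Decompose plus/2: k =?= k,  plus(g(g(b,plus(a,d)),g(b,plus(a,d))),g(g(b,plus(a,d)),6)) =?= U.
Delete trivial equation k =?= k.
Bind U := plus(g(g(b,plus(a,d)),g(b,plus(a,d))),g(g(b,plus(a,d)),6)); substituting into the remaining equation gives: g(g(a,k),h(k,plus(g(g(b,plus(a,d)),g(b,plus(a,d))),g(g(b,plus(a,d)),6)),empty)) =?= g(g(a,k),h(k,T,empty)).
Decompose g/2: g(a,k) =?= g(a,k),  h(k,plus(g(g(b,plus(a,d)),g(b,plus(a,d))),g(g(b,plus(a,d)),6)),empty) =?= h(k,T,empty).
Delete trivial equation g(a,k) =?= g(a,k).
Decompose h/3: k =?= k,  plus(g(g(b,plus(a,d)),g(b,plus(a,d))),g(g(b,plus(a,d)),6)) =?= T,  empty =?= empty.
Delete trivial equation k =?= k.
Bind T := plus(g(g(b,plus(a,d)),g(b,plus(a,d))),g(g(b,plus(a,d)),6)); no other remaining equation mentions T.
Delete trivial equation empty =?= empty.
MGU = { A := g(b,plus(a,d)), U := plus(g(g(b,plus(a,d)),g(b,plus(a,d))),g(g(b,plus(a,d)),6)), T := plus(g(g(b,plus(a,d)),g(b,plus(a,d))),g(g(b,plus(a,d)),6)) }, so T := plus(g(g(b,plus(a,d)),g(b,plus(a,d))),g(g(b,plus(a,d)),6)).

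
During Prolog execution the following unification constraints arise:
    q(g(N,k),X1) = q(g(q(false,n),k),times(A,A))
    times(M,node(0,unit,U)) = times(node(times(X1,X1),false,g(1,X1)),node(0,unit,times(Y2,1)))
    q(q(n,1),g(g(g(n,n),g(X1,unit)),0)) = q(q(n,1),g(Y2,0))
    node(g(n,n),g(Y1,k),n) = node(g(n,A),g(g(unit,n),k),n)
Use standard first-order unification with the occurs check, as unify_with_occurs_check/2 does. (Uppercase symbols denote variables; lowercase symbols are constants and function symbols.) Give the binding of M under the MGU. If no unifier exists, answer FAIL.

node(times(times(n,n),times(n,n)),false,g(1,times(n,n)))

Decompose q/2: g(N,k) = g(q(false,n),k),  X1 = times(A,A).
Decompose g/2: N = q(false,n),  k = k.
Bind N := q(false,n); no other remaining equation mentions N.
Delete trivial equation k = k.
Bind X1 := times(A,A); substituting into the 2 remaining equations that mention X1 gives: times(M,node(0,unit,U)) = times(node(times(times(A,A),times(A,A)),false,g(1,times(A,A))),node(0,unit,times(Y2,1))),  q(q(n,1),g(g(g(n,n),g(times(A,A),unit)),0)) = q(q(n,1),g(Y2,0)).
Decompose times/2: M = node(times(times(A,A),times(A,A)),false,g(1,times(A,A))),  node(0,unit,U) = node(0,unit,times(Y2,1)).
Bind M := node(times(times(A,A),times(A,A)),false,g(1,times(A,A))); no other remaining equation mentions M.
Decompose node/3: 0 = 0,  unit = unit,  U = times(Y2,1).
Delete trivial equation 0 = 0.
Delete trivial equation unit = unit.
Bind U := times(Y2,1); no other remaining equation mentions U.
Decompose q/2: q(n,1) = q(n,1),  g(g(g(n,n),g(times(A,A),unit)),0) = g(Y2,0).
Delete trivial equation q(n,1) = q(n,1).
Decompose g/2: g(g(n,n),g(times(A,A),unit)) = Y2,  0 = 0.
Bind Y2 := g(g(n,n),g(times(A,A),unit)); no other remaining equation mentions Y2. Substituting into the earlier binding gives U := times(g(g(n,n),g(times(A,A),unit)),1).
Delete trivial equation 0 = 0.
Decompose node/3: g(n,n) = g(n,A),  g(Y1,k) = g(g(unit,n),k),  n = n.
Decompose g/2: n = n,  n = A.
Delete trivial equation n = n.
Bind A := n; no other remaining equation mentions A. Substituting into the earlier bindings gives X1 := times(n,n), M := node(times(times(n,n),times(n,n)),false,g(1,times(n,n))), U := times(g(g(n,n),g(times(n,n),unit)),1), Y2 := g(g(n,n),g(times(n,n),unit)).
Decompose g/2: Y1 = g(unit,n),  k = k.
Bind Y1 := g(unit,n); no other remaining equation mentions Y1.
Delete trivial equation k = k.
Delete trivial equation n = n.
MGU = { N ↦ q(false,n), X1 ↦ times(n,n), M ↦ node(times(times(n,n),times(n,n)),false,g(1,times(n,n))), U ↦ times(g(g(n,n),g(times(n,n),unit)),1), Y2 ↦ g(g(n,n),g(times(n,n),unit)), A ↦ n, Y1 ↦ g(unit,n) }, so M ↦ node(times(times(n,n),times(n,n)),false,g(1,times(n,n))).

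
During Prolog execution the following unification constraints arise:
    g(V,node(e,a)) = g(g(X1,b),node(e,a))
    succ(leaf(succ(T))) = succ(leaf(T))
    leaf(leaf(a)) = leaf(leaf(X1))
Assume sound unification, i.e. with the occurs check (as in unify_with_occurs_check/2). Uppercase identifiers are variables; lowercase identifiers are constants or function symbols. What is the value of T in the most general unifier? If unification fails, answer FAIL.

Decompose g/2: V = g(X1,b),  node(e,a) = node(e,a).
Bind V := g(X1,b); no other remaining equation mentions V.
Delete trivial equation node(e,a) = node(e,a).
Decompose succ/1: leaf(succ(T)) = leaf(T).
Decompose leaf/1: succ(T) = T.
Occurs check fails: T occurs in succ(T); the equation T = succ(T) has no finite solution.

FAIL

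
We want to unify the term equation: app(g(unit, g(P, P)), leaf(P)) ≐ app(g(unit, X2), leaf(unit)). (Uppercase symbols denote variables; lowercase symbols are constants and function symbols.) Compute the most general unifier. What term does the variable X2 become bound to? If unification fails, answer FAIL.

g(unit, unit)

Decompose app/2: g(unit, g(P, P)) ≐ g(unit, X2),  leaf(P) ≐ leaf(unit).
Decompose g/2: unit ≐ unit,  g(P, P) ≐ X2.
Delete trivial equation unit ≐ unit.
Bind X2 := g(P, P); no other remaining equation mentions X2.
Decompose leaf/1: P ≐ unit.
Bind P := unit. Substituting into the earlier binding gives X2 := g(unit, unit).
MGU = { X2 ↦ g(unit, unit), P ↦ unit }, so X2 ↦ g(unit, unit).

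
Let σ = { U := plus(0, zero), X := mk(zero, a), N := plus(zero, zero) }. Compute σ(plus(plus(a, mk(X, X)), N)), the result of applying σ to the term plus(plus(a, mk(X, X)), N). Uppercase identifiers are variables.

Replace each occurrence of X with mk(zero, a).
Replace each occurrence of N with plus(zero, zero).
Result: plus(plus(a, mk(mk(zero, a), mk(zero, a))), plus(zero, zero)).

plus(plus(a, mk(mk(zero, a), mk(zero, a))), plus(zero, zero))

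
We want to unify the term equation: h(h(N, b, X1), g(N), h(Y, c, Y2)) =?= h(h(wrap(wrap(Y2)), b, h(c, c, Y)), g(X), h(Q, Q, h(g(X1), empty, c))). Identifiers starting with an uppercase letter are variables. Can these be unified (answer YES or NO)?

Decompose h/3: h(N, b, X1) =?= h(wrap(wrap(Y2)), b, h(c, c, Y)),  g(N) =?= g(X),  h(Y, c, Y2) =?= h(Q, Q, h(g(X1), empty, c)).
Decompose h/3: N =?= wrap(wrap(Y2)),  b =?= b,  X1 =?= h(c, c, Y).
Bind N := wrap(wrap(Y2)); substituting into the one remaining equation that mentions N gives: g(wrap(wrap(Y2))) =?= g(X).
Delete trivial equation b =?= b.
Bind X1 := h(c, c, Y); substituting into the one remaining equation that mentions X1 gives: h(Y, c, Y2) =?= h(Q, Q, h(g(h(c, c, Y)), empty, c)).
Decompose g/1: wrap(wrap(Y2)) =?= X.
Bind X := wrap(wrap(Y2)); no other remaining equation mentions X.
Decompose h/3: Y =?= Q,  c =?= Q,  Y2 =?= h(g(h(c, c, Y)), empty, c).
Bind Y := Q; substituting into the one remaining equation that mentions Y gives: Y2 =?= h(g(h(c, c, Q)), empty, c). Substituting into the earlier binding gives X1 := h(c, c, Q).
Bind Q := c; substituting into the remaining equation gives: Y2 =?= h(g(h(c, c, c)), empty, c). Substituting into the earlier bindings gives X1 := h(c, c, c), Y := c.
Bind Y2 := h(g(h(c, c, c)), empty, c). Substituting into the earlier bindings gives N := wrap(wrap(h(g(h(c, c, c)), empty, c))), X := wrap(wrap(h(g(h(c, c, c)), empty, c))).
No equations remain and no clash or occurs-check failure arose, so a unifier exists.

YES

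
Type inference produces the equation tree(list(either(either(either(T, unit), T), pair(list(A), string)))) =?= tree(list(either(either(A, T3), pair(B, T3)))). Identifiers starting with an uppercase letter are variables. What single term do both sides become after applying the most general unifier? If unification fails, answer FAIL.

tree(list(either(either(either(string, unit), string), pair(list(either(string, unit)), string))))

Decompose tree/1: list(either(either(either(T, unit), T), pair(list(A), string))) =?= list(either(either(A, T3), pair(B, T3))).
Decompose list/1: either(either(either(T, unit), T), pair(list(A), string)) =?= either(either(A, T3), pair(B, T3)).
Decompose either/2: either(either(T, unit), T) =?= either(A, T3),  pair(list(A), string) =?= pair(B, T3).
Decompose either/2: either(T, unit) =?= A,  T =?= T3.
Bind A := either(T, unit); substituting into the one remaining equation that mentions A gives: pair(list(either(T, unit)), string) =?= pair(B, T3).
Bind T := T3; substituting into the remaining equation gives: pair(list(either(T3, unit)), string) =?= pair(B, T3). Substituting into the earlier binding gives A := either(T3, unit).
Decompose pair/2: list(either(T3, unit)) =?= B,  string =?= T3.
Bind B := list(either(T3, unit)); no other remaining equation mentions B.
Bind T3 := string. Substituting into the earlier bindings gives A := either(string, unit), T := string, B := list(either(string, unit)).
Applying the MGU to either side gives tree(list(either(either(either(string, unit), string), pair(list(either(string, unit)), string)))).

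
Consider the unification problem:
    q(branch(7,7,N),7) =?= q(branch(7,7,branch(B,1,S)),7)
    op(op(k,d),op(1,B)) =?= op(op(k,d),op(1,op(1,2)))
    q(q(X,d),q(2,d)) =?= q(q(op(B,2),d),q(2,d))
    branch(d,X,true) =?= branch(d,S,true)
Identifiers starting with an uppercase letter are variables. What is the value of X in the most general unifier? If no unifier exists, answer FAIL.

Decompose q/2: branch(7,7,N) =?= branch(7,7,branch(B,1,S)),  7 =?= 7.
Decompose branch/3: 7 =?= 7,  7 =?= 7,  N =?= branch(B,1,S).
Delete trivial equation 7 =?= 7.
Delete trivial equation 7 =?= 7.
Bind N := branch(B,1,S); no other remaining equation mentions N.
Delete trivial equation 7 =?= 7.
Decompose op/2: op(k,d) =?= op(k,d),  op(1,B) =?= op(1,op(1,2)).
Delete trivial equation op(k,d) =?= op(k,d).
Decompose op/2: 1 =?= 1,  B =?= op(1,2).
Delete trivial equation 1 =?= 1.
Bind B := op(1,2); substituting into the one remaining equation that mentions B gives: q(q(X,d),q(2,d)) =?= q(q(op(op(1,2),2),d),q(2,d)). Substituting into the earlier binding gives N := branch(op(1,2),1,S).
Decompose q/2: q(X,d) =?= q(op(op(1,2),2),d),  q(2,d) =?= q(2,d).
Decompose q/2: X =?= op(op(1,2),2),  d =?= d.
Bind X := op(op(1,2),2); substituting into the one remaining equation that mentions X gives: branch(d,op(op(1,2),2),true) =?= branch(d,S,true).
Delete trivial equation d =?= d.
Delete trivial equation q(2,d) =?= q(2,d).
Decompose branch/3: d =?= d,  op(op(1,2),2) =?= S,  true =?= true.
Delete trivial equation d =?= d.
Bind S := op(op(1,2),2); no other remaining equation mentions S. Substituting into the earlier binding gives N := branch(op(1,2),1,op(op(1,2),2)).
Delete trivial equation true =?= true.
MGU = { N := branch(op(1,2),1,op(op(1,2),2)), B := op(1,2), X := op(op(1,2),2), S := op(op(1,2),2) }, so X := op(op(1,2),2).

op(op(1,2),2)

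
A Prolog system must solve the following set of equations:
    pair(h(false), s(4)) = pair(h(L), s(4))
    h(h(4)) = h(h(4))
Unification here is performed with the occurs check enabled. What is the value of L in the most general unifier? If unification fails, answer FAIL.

false

Decompose pair/2: h(false) = h(L),  s(4) = s(4).
Decompose h/1: false = L.
Bind L := false; no other remaining equation mentions L.
Delete trivial equation s(4) = s(4).
Delete trivial equation h(h(4)) = h(h(4)).
MGU = { L ↦ false }, so L ↦ false.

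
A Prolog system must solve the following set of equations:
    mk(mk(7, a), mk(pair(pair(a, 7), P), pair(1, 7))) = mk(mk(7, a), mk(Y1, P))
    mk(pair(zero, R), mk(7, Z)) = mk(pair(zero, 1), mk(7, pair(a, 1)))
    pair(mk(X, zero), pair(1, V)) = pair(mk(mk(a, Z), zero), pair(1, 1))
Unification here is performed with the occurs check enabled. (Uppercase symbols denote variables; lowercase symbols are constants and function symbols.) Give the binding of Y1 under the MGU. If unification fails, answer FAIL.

Decompose mk/2: mk(7, a) = mk(7, a),  mk(pair(pair(a, 7), P), pair(1, 7)) = mk(Y1, P).
Delete trivial equation mk(7, a) = mk(7, a).
Decompose mk/2: pair(pair(a, 7), P) = Y1,  pair(1, 7) = P.
Bind Y1 := pair(pair(a, 7), P); no other remaining equation mentions Y1.
Bind P := pair(1, 7); no other remaining equation mentions P. Substituting into the earlier binding gives Y1 := pair(pair(a, 7), pair(1, 7)).
Decompose mk/2: pair(zero, R) = pair(zero, 1),  mk(7, Z) = mk(7, pair(a, 1)).
Decompose pair/2: zero = zero,  R = 1.
Delete trivial equation zero = zero.
Bind R := 1; no other remaining equation mentions R.
Decompose mk/2: 7 = 7,  Z = pair(a, 1).
Delete trivial equation 7 = 7.
Bind Z := pair(a, 1); substituting into the remaining equation gives: pair(mk(X, zero), pair(1, V)) = pair(mk(mk(a, pair(a, 1)), zero), pair(1, 1)).
Decompose pair/2: mk(X, zero) = mk(mk(a, pair(a, 1)), zero),  pair(1, V) = pair(1, 1).
Decompose mk/2: X = mk(a, pair(a, 1)),  zero = zero.
Bind X := mk(a, pair(a, 1)); no other remaining equation mentions X.
Delete trivial equation zero = zero.
Decompose pair/2: 1 = 1,  V = 1.
Delete trivial equation 1 = 1.
Bind V := 1.
MGU = { Y1 -> pair(pair(a, 7), pair(1, 7)), P -> pair(1, 7), R -> 1, Z -> pair(a, 1), X -> mk(a, pair(a, 1)), V -> 1 }, so Y1 -> pair(pair(a, 7), pair(1, 7)).

pair(pair(a, 7), pair(1, 7))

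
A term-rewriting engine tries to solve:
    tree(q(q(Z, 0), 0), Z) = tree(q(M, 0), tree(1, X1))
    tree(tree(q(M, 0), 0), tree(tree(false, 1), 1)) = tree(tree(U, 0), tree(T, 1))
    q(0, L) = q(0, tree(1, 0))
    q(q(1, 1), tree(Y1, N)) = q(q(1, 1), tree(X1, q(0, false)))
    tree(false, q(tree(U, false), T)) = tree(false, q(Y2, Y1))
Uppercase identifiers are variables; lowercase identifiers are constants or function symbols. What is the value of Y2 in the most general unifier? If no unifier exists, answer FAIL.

Decompose tree/2: q(q(Z, 0), 0) = q(M, 0),  Z = tree(1, X1).
Decompose q/2: q(Z, 0) = M,  0 = 0.
Bind M := q(Z, 0); substituting into the one remaining equation that mentions M gives: tree(tree(q(q(Z, 0), 0), 0), tree(tree(false, 1), 1)) = tree(tree(U, 0), tree(T, 1)).
Delete trivial equation 0 = 0.
Bind Z := tree(1, X1); substituting into the one remaining equation that mentions Z gives: tree(tree(q(q(tree(1, X1), 0), 0), 0), tree(tree(false, 1), 1)) = tree(tree(U, 0), tree(T, 1)). Substituting into the earlier binding gives M := q(tree(1, X1), 0).
Decompose tree/2: tree(q(q(tree(1, X1), 0), 0), 0) = tree(U, 0),  tree(tree(false, 1), 1) = tree(T, 1).
Decompose tree/2: q(q(tree(1, X1), 0), 0) = U,  0 = 0.
Bind U := q(q(tree(1, X1), 0), 0); substituting into the one remaining equation that mentions U gives: tree(false, q(tree(q(q(tree(1, X1), 0), 0), false), T)) = tree(false, q(Y2, Y1)).
Delete trivial equation 0 = 0.
Decompose tree/2: tree(false, 1) = T,  1 = 1.
Bind T := tree(false, 1); substituting into the one remaining equation that mentions T gives: tree(false, q(tree(q(q(tree(1, X1), 0), 0), false), tree(false, 1))) = tree(false, q(Y2, Y1)).
Delete trivial equation 1 = 1.
Decompose q/2: 0 = 0,  L = tree(1, 0).
Delete trivial equation 0 = 0.
Bind L := tree(1, 0); no other remaining equation mentions L.
Decompose q/2: q(1, 1) = q(1, 1),  tree(Y1, N) = tree(X1, q(0, false)).
Delete trivial equation q(1, 1) = q(1, 1).
Decompose tree/2: Y1 = X1,  N = q(0, false).
Bind Y1 := X1; substituting into the one remaining equation that mentions Y1 gives: tree(false, q(tree(q(q(tree(1, X1), 0), 0), false), tree(false, 1))) = tree(false, q(Y2, X1)).
Bind N := q(0, false); no other remaining equation mentions N.
Decompose tree/2: false = false,  q(tree(q(q(tree(1, X1), 0), 0), false), tree(false, 1)) = q(Y2, X1).
Delete trivial equation false = false.
Decompose q/2: tree(q(q(tree(1, X1), 0), 0), false) = Y2,  tree(false, 1) = X1.
Bind Y2 := tree(q(q(tree(1, X1), 0), 0), false); no other remaining equation mentions Y2.
Bind X1 := tree(false, 1). Substituting into the earlier bindings gives M := q(tree(1, tree(false, 1)), 0), Z := tree(1, tree(false, 1)), U := q(q(tree(1, tree(false, 1)), 0), 0), Y1 := tree(false, 1), Y2 := tree(q(q(tree(1, tree(false, 1)), 0), 0), false).
MGU = { M ↦ q(tree(1, tree(false, 1)), 0), Z ↦ tree(1, tree(false, 1)), U ↦ q(q(tree(1, tree(false, 1)), 0), 0), T ↦ tree(false, 1), L ↦ tree(1, 0), Y1 ↦ tree(false, 1), N ↦ q(0, false), Y2 ↦ tree(q(q(tree(1, tree(false, 1)), 0), 0), false), X1 ↦ tree(false, 1) }, so Y2 ↦ tree(q(q(tree(1, tree(false, 1)), 0), 0), false).

tree(q(q(tree(1, tree(false, 1)), 0), 0), false)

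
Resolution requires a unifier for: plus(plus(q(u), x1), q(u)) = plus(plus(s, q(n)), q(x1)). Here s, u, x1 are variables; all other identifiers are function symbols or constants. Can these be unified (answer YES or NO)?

YES

Decompose plus/2: plus(q(u), x1) = plus(s, q(n)),  q(u) = q(x1).
Decompose plus/2: q(u) = s,  x1 = q(n).
Bind s := q(u); no other remaining equation mentions s.
Bind x1 := q(n); substituting into the remaining equation gives: q(u) = q(q(n)).
Decompose q/1: u = q(n).
Bind u := q(n). Substituting into the earlier binding gives s := q(q(n)).
No equations remain and no clash or occurs-check failure arose, so a unifier exists.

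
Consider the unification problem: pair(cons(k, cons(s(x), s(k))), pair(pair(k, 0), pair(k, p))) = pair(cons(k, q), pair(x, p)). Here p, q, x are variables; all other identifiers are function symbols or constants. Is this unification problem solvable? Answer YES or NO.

NO

Decompose pair/2: cons(k, cons(s(x), s(k))) = cons(k, q),  pair(pair(k, 0), pair(k, p)) = pair(x, p).
Decompose cons/2: k = k,  cons(s(x), s(k)) = q.
Delete trivial equation k = k.
Bind q := cons(s(x), s(k)); no other remaining equation mentions q.
Decompose pair/2: pair(k, 0) = x,  pair(k, p) = p.
Bind x := pair(k, 0); no other remaining equation mentions x. Substituting into the earlier binding gives q := cons(s(pair(k, 0)), s(k)).
Occurs check fails: p occurs in pair(k, p); the equation p = pair(k, p) has no finite solution.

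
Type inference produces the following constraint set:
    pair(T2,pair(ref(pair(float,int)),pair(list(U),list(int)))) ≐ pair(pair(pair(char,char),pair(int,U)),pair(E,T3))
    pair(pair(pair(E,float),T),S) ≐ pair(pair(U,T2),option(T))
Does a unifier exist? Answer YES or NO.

YES

Decompose pair/2: T2 ≐ pair(pair(char,char),pair(int,U)),  pair(ref(pair(float,int)),pair(list(U),list(int))) ≐ pair(E,T3).
Bind T2 := pair(pair(char,char),pair(int,U)); substituting into the one remaining equation that mentions T2 gives: pair(pair(pair(E,float),T),S) ≐ pair(pair(U,pair(pair(char,char),pair(int,U))),option(T)).
Decompose pair/2: ref(pair(float,int)) ≐ E,  pair(list(U),list(int)) ≐ T3.
Bind E := ref(pair(float,int)); substituting into the one remaining equation that mentions E gives: pair(pair(pair(ref(pair(float,int)),float),T),S) ≐ pair(pair(U,pair(pair(char,char),pair(int,U))),option(T)).
Bind T3 := pair(list(U),list(int)); no other remaining equation mentions T3.
Decompose pair/2: pair(pair(ref(pair(float,int)),float),T) ≐ pair(U,pair(pair(char,char),pair(int,U))),  S ≐ option(T).
Decompose pair/2: pair(ref(pair(float,int)),float) ≐ U,  T ≐ pair(pair(char,char),pair(int,U)).
Bind U := pair(ref(pair(float,int)),float); substituting into the one remaining equation that mentions U gives: T ≐ pair(pair(char,char),pair(int,pair(ref(pair(float,int)),float))). Substituting into the earlier bindings gives T2 := pair(pair(char,char),pair(int,pair(ref(pair(float,int)),float))), T3 := pair(list(pair(ref(pair(float,int)),float)),list(int)).
Bind T := pair(pair(char,char),pair(int,pair(ref(pair(float,int)),float))); substituting into the remaining equation gives: S ≐ option(pair(pair(char,char),pair(int,pair(ref(pair(float,int)),float)))).
Bind S := option(pair(pair(char,char),pair(int,pair(ref(pair(float,int)),float)))).
No equations remain and no clash or occurs-check failure arose, so a unifier exists.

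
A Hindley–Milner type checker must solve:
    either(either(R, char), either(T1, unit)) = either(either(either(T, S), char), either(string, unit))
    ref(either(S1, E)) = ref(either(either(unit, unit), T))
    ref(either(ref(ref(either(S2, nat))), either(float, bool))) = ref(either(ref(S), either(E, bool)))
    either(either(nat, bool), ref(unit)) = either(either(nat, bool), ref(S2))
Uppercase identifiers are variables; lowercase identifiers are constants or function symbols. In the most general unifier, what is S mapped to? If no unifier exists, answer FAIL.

Decompose either/2: either(R, char) = either(either(T, S), char),  either(T1, unit) = either(string, unit).
Decompose either/2: R = either(T, S),  char = char.
Bind R := either(T, S); no other remaining equation mentions R.
Delete trivial equation char = char.
Decompose either/2: T1 = string,  unit = unit.
Bind T1 := string; no other remaining equation mentions T1.
Delete trivial equation unit = unit.
Decompose ref/1: either(S1, E) = either(either(unit, unit), T).
Decompose either/2: S1 = either(unit, unit),  E = T.
Bind S1 := either(unit, unit); no other remaining equation mentions S1.
Bind E := T; substituting into the one remaining equation that mentions E gives: ref(either(ref(ref(either(S2, nat))), either(float, bool))) = ref(either(ref(S), either(T, bool))).
Decompose ref/1: either(ref(ref(either(S2, nat))), either(float, bool)) = either(ref(S), either(T, bool)).
Decompose either/2: ref(ref(either(S2, nat))) = ref(S),  either(float, bool) = either(T, bool).
Decompose ref/1: ref(either(S2, nat)) = S.
Bind S := ref(either(S2, nat)); no other remaining equation mentions S. Substituting into the earlier binding gives R := either(T, ref(either(S2, nat))).
Decompose either/2: float = T,  bool = bool.
Bind T := float; no other remaining equation mentions T. Substituting into the earlier bindings gives R := either(float, ref(either(S2, nat))), E := float.
Delete trivial equation bool = bool.
Decompose either/2: either(nat, bool) = either(nat, bool),  ref(unit) = ref(S2).
Delete trivial equation either(nat, bool) = either(nat, bool).
Decompose ref/1: unit = S2.
Bind S2 := unit. Substituting into the earlier bindings gives R := either(float, ref(either(unit, nat))), S := ref(either(unit, nat)).
MGU = { R := either(float, ref(either(unit, nat))), T1 := string, S1 := either(unit, unit), E := float, S := ref(either(unit, nat)), T := float, S2 := unit }, so S := ref(either(unit, nat)).

ref(either(unit, nat))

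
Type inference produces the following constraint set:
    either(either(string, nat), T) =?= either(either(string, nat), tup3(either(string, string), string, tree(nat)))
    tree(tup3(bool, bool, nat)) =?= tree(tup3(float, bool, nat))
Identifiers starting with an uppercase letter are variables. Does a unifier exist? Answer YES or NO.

NO

Decompose either/2: either(string, nat) =?= either(string, nat),  T =?= tup3(either(string, string), string, tree(nat)).
Delete trivial equation either(string, nat) =?= either(string, nat).
Bind T := tup3(either(string, string), string, tree(nat)); no other remaining equation mentions T.
Decompose tree/1: tup3(bool, bool, nat) =?= tup3(float, bool, nat).
Decompose tup3/3: bool =?= float,  bool =?= bool,  nat =?= nat.
Clash: constants bool and float differ; no unifier exists.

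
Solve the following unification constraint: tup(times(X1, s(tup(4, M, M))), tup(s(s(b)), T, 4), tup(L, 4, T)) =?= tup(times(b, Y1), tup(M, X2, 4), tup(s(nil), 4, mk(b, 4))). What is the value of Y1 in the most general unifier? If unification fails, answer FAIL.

s(tup(4, s(s(b)), s(s(b))))

Decompose tup/3: times(X1, s(tup(4, M, M))) =?= times(b, Y1),  tup(s(s(b)), T, 4) =?= tup(M, X2, 4),  tup(L, 4, T) =?= tup(s(nil), 4, mk(b, 4)).
Decompose times/2: X1 =?= b,  s(tup(4, M, M)) =?= Y1.
Bind X1 := b; no other remaining equation mentions X1.
Bind Y1 := s(tup(4, M, M)); no other remaining equation mentions Y1.
Decompose tup/3: s(s(b)) =?= M,  T =?= X2,  4 =?= 4.
Bind M := s(s(b)); no other remaining equation mentions M. Substituting into the earlier binding gives Y1 := s(tup(4, s(s(b)), s(s(b)))).
Bind T := X2; substituting into the one remaining equation that mentions T gives: tup(L, 4, X2) =?= tup(s(nil), 4, mk(b, 4)).
Delete trivial equation 4 =?= 4.
Decompose tup/3: L =?= s(nil),  4 =?= 4,  X2 =?= mk(b, 4).
Bind L := s(nil); no other remaining equation mentions L.
Delete trivial equation 4 =?= 4.
Bind X2 := mk(b, 4). Substituting into the earlier binding gives T := mk(b, 4).
MGU = { X1 ↦ b, Y1 ↦ s(tup(4, s(s(b)), s(s(b)))), M ↦ s(s(b)), T ↦ mk(b, 4), L ↦ s(nil), X2 ↦ mk(b, 4) }, so Y1 ↦ s(tup(4, s(s(b)), s(s(b)))).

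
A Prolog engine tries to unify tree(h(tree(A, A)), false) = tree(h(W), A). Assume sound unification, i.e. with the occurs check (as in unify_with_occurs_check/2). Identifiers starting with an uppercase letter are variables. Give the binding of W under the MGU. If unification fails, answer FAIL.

tree(false, false)

Decompose tree/2: h(tree(A, A)) = h(W),  false = A.
Decompose h/1: tree(A, A) = W.
Bind W := tree(A, A); no other remaining equation mentions W.
Bind A := false. Substituting into the earlier binding gives W := tree(false, false).
MGU = { W = tree(false, false), A = false }, so W = tree(false, false).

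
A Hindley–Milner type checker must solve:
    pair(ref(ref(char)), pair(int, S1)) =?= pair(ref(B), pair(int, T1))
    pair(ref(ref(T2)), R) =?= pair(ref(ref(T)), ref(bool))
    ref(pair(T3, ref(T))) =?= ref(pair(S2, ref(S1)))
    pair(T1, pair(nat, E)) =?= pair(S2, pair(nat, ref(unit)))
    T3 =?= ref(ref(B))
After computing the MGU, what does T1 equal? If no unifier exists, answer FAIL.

Decompose pair/2: ref(ref(char)) =?= ref(B),  pair(int, S1) =?= pair(int, T1).
Decompose ref/1: ref(char) =?= B.
Bind B := ref(char); substituting into the one remaining equation that mentions B gives: T3 =?= ref(ref(ref(char))).
Decompose pair/2: int =?= int,  S1 =?= T1.
Delete trivial equation int =?= int.
Bind S1 := T1; substituting into the one remaining equation that mentions S1 gives: ref(pair(T3, ref(T))) =?= ref(pair(S2, ref(T1))).
Decompose pair/2: ref(ref(T2)) =?= ref(ref(T)),  R =?= ref(bool).
Decompose ref/1: ref(T2) =?= ref(T).
Decompose ref/1: T2 =?= T.
Bind T2 := T; no other remaining equation mentions T2.
Bind R := ref(bool); no other remaining equation mentions R.
Decompose ref/1: pair(T3, ref(T)) =?= pair(S2, ref(T1)).
Decompose pair/2: T3 =?= S2,  ref(T) =?= ref(T1).
Bind T3 := S2; substituting into the one remaining equation that mentions T3 gives: S2 =?= ref(ref(ref(char))).
Decompose ref/1: T =?= T1.
Bind T := T1; no other remaining equation mentions T. Substituting into the earlier binding gives T2 := T1.
Decompose pair/2: T1 =?= S2,  pair(nat, E) =?= pair(nat, ref(unit)).
Bind T1 := S2; no other remaining equation mentions T1. Substituting into the earlier bindings gives S1 := S2, T2 := S2, T := S2.
Decompose pair/2: nat =?= nat,  E =?= ref(unit).
Delete trivial equation nat =?= nat.
Bind E := ref(unit); no other remaining equation mentions E.
Bind S2 := ref(ref(ref(char))). Substituting into the earlier bindings gives S1 := ref(ref(ref(char))), T2 := ref(ref(ref(char))), T3 := ref(ref(ref(char))), T := ref(ref(ref(char))), T1 := ref(ref(ref(char))).
MGU = { B -> ref(char), S1 -> ref(ref(ref(char))), T2 -> ref(ref(ref(char))), R -> ref(bool), T3 -> ref(ref(ref(char))), T -> ref(ref(ref(char))), T1 -> ref(ref(ref(char))), E -> ref(unit), S2 -> ref(ref(ref(char))) }, so T1 -> ref(ref(ref(char))).

ref(ref(ref(char)))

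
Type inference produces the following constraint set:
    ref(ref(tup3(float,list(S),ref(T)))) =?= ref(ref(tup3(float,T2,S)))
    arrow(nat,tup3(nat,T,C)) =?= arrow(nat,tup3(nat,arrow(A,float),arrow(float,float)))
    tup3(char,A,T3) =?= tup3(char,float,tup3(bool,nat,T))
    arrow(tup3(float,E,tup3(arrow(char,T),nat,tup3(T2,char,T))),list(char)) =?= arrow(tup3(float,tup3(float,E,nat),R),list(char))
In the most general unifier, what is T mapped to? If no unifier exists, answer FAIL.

FAIL

Decompose ref/1: ref(tup3(float,list(S),ref(T))) =?= ref(tup3(float,T2,S)).
Decompose ref/1: tup3(float,list(S),ref(T)) =?= tup3(float,T2,S).
Decompose tup3/3: float =?= float,  list(S) =?= T2,  ref(T) =?= S.
Delete trivial equation float =?= float.
Bind T2 := list(S); substituting into the one remaining equation that mentions T2 gives: arrow(tup3(float,E,tup3(arrow(char,T),nat,tup3(list(S),char,T))),list(char)) =?= arrow(tup3(float,tup3(float,E,nat),R),list(char)).
Bind S := ref(T); substituting into the one remaining equation that mentions S gives: arrow(tup3(float,E,tup3(arrow(char,T),nat,tup3(list(ref(T)),char,T))),list(char)) =?= arrow(tup3(float,tup3(float,E,nat),R),list(char)). Substituting into the earlier binding gives T2 := list(ref(T)).
Decompose arrow/2: nat =?= nat,  tup3(nat,T,C) =?= tup3(nat,arrow(A,float),arrow(float,float)).
Delete trivial equation nat =?= nat.
Decompose tup3/3: nat =?= nat,  T =?= arrow(A,float),  C =?= arrow(float,float).
Delete trivial equation nat =?= nat.
Bind T := arrow(A,float); substituting into the 2 remaining equations that mention T gives: tup3(char,A,T3) =?= tup3(char,float,tup3(bool,nat,arrow(A,float))),  arrow(tup3(float,E,tup3(arrow(char,arrow(A,float)),nat,tup3(list(ref(arrow(A,float))),char,arrow(A,float)))),list(char)) =?= arrow(tup3(float,tup3(float,E,nat),R),list(char)). Substituting into the earlier bindings gives T2 := list(ref(arrow(A,float))), S := ref(arrow(A,float)).
Bind C := arrow(float,float); no other remaining equation mentions C.
Decompose tup3/3: char =?= char,  A =?= float,  T3 =?= tup3(bool,nat,arrow(A,float)).
Delete trivial equation char =?= char.
Bind A := float; substituting into the remaining equations gives: T3 =?= tup3(bool,nat,arrow(float,float)),  arrow(tup3(float,E,tup3(arrow(char,arrow(float,float)),nat,tup3(list(ref(arrow(float,float))),char,arrow(float,float)))),list(char)) =?= arrow(tup3(float,tup3(float,E,nat),R),list(char)). Substituting into the earlier bindings gives T2 := list(ref(arrow(float,float))), S := ref(arrow(float,float)), T := arrow(float,float).
Bind T3 := tup3(bool,nat,arrow(float,float)); no other remaining equation mentions T3.
Decompose arrow/2: tup3(float,E,tup3(arrow(char,arrow(float,float)),nat,tup3(list(ref(arrow(float,float))),char,arrow(float,float)))) =?= tup3(float,tup3(float,E,nat),R),  list(char) =?= list(char).
Decompose tup3/3: float =?= float,  E =?= tup3(float,E,nat),  tup3(arrow(char,arrow(float,float)),nat,tup3(list(ref(arrow(float,float))),char,arrow(float,float))) =?= R.
Delete trivial equation float =?= float.
Occurs check fails: E occurs in tup3(float,E,nat); the equation E =?= tup3(float,E,nat) has no finite solution.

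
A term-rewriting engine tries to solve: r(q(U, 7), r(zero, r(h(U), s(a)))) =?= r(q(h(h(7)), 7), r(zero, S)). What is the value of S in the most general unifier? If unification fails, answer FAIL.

r(h(h(h(7))), s(a))

Decompose r/2: q(U, 7) =?= q(h(h(7)), 7),  r(zero, r(h(U), s(a))) =?= r(zero, S).
Decompose q/2: U =?= h(h(7)),  7 =?= 7.
Bind U := h(h(7)); substituting into the one remaining equation that mentions U gives: r(zero, r(h(h(h(7))), s(a))) =?= r(zero, S).
Delete trivial equation 7 =?= 7.
Decompose r/2: zero =?= zero,  r(h(h(h(7))), s(a)) =?= S.
Delete trivial equation zero =?= zero.
Bind S := r(h(h(h(7))), s(a)).
MGU = { U := h(h(7)), S := r(h(h(h(7))), s(a)) }, so S := r(h(h(h(7))), s(a)).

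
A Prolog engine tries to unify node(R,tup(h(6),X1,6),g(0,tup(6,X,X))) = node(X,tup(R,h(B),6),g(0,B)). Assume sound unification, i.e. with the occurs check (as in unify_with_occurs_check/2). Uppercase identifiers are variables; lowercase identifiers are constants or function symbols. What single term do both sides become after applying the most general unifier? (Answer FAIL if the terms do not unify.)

Decompose node/3: R = X,  tup(h(6),X1,6) = tup(R,h(B),6),  g(0,tup(6,X,X)) = g(0,B).
Bind R := X; substituting into the one remaining equation that mentions R gives: tup(h(6),X1,6) = tup(X,h(B),6).
Decompose tup/3: h(6) = X,  X1 = h(B),  6 = 6.
Bind X := h(6); substituting into the one remaining equation that mentions X gives: g(0,tup(6,h(6),h(6))) = g(0,B). Substituting into the earlier binding gives R := h(6).
Bind X1 := h(B); no other remaining equation mentions X1.
Delete trivial equation 6 = 6.
Decompose g/2: 0 = 0,  tup(6,h(6),h(6)) = B.
Delete trivial equation 0 = 0.
Bind B := tup(6,h(6),h(6)). Substituting into the earlier binding gives X1 := h(tup(6,h(6),h(6))).
Applying the MGU to either side gives node(h(6),tup(h(6),h(tup(6,h(6),h(6))),6),g(0,tup(6,h(6),h(6)))).

node(h(6),tup(h(6),h(tup(6,h(6),h(6))),6),g(0,tup(6,h(6),h(6))))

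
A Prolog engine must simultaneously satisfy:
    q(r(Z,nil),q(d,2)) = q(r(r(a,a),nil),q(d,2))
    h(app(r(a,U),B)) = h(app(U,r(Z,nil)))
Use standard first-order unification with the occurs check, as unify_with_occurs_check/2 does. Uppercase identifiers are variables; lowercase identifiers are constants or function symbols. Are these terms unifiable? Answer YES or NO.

Decompose q/2: r(Z,nil) = r(r(a,a),nil),  q(d,2) = q(d,2).
Decompose r/2: Z = r(a,a),  nil = nil.
Bind Z := r(a,a); substituting into the one remaining equation that mentions Z gives: h(app(r(a,U),B)) = h(app(U,r(r(a,a),nil))).
Delete trivial equation nil = nil.
Delete trivial equation q(d,2) = q(d,2).
Decompose h/1: app(r(a,U),B) = app(U,r(r(a,a),nil)).
Decompose app/2: r(a,U) = U,  B = r(r(a,a),nil).
Occurs check fails: U occurs in r(a,U); the equation U = r(a,U) has no finite solution.

NO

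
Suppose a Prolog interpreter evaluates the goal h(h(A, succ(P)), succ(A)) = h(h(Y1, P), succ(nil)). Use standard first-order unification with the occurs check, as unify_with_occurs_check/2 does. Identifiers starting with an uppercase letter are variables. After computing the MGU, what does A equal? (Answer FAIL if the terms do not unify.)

Decompose h/2: h(A, succ(P)) = h(Y1, P),  succ(A) = succ(nil).
Decompose h/2: A = Y1,  succ(P) = P.
Bind A := Y1; substituting into the one remaining equation that mentions A gives: succ(Y1) = succ(nil).
Occurs check fails: P occurs in succ(P); the equation P = succ(P) has no finite solution.

FAIL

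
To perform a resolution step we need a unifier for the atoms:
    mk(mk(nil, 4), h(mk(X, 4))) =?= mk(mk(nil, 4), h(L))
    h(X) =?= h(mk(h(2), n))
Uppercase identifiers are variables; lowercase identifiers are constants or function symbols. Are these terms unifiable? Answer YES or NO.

YES

Decompose mk/2: mk(nil, 4) =?= mk(nil, 4),  h(mk(X, 4)) =?= h(L).
Delete trivial equation mk(nil, 4) =?= mk(nil, 4).
Decompose h/1: mk(X, 4) =?= L.
Bind L := mk(X, 4); no other remaining equation mentions L.
Decompose h/1: X =?= mk(h(2), n).
Bind X := mk(h(2), n). Substituting into the earlier binding gives L := mk(mk(h(2), n), 4).
No equations remain and no clash or occurs-check failure arose, so a unifier exists.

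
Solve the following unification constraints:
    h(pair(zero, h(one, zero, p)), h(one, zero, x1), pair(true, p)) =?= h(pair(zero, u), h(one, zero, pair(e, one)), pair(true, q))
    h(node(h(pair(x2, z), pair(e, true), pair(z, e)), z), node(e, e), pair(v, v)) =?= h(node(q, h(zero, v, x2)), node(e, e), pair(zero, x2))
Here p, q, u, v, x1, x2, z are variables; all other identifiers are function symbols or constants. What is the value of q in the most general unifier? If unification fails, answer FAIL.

Decompose h/3: pair(zero, h(one, zero, p)) =?= pair(zero, u),  h(one, zero, x1) =?= h(one, zero, pair(e, one)),  pair(true, p) =?= pair(true, q).
Decompose pair/2: zero =?= zero,  h(one, zero, p) =?= u.
Delete trivial equation zero =?= zero.
Bind u := h(one, zero, p); no other remaining equation mentions u.
Decompose h/3: one =?= one,  zero =?= zero,  x1 =?= pair(e, one).
Delete trivial equation one =?= one.
Delete trivial equation zero =?= zero.
Bind x1 := pair(e, one); no other remaining equation mentions x1.
Decompose pair/2: true =?= true,  p =?= q.
Delete trivial equation true =?= true.
Bind p := q; no other remaining equation mentions p. Substituting into the earlier binding gives u := h(one, zero, q).
Decompose h/3: node(h(pair(x2, z), pair(e, true), pair(z, e)), z) =?= node(q, h(zero, v, x2)),  node(e, e) =?= node(e, e),  pair(v, v) =?= pair(zero, x2).
Decompose node/2: h(pair(x2, z), pair(e, true), pair(z, e)) =?= q,  z =?= h(zero, v, x2).
Bind q := h(pair(x2, z), pair(e, true), pair(z, e)); no other remaining equation mentions q. Substituting into the earlier bindings gives u := h(one, zero, h(pair(x2, z), pair(e, true), pair(z, e))), p := h(pair(x2, z), pair(e, true), pair(z, e)).
Bind z := h(zero, v, x2); no other remaining equation mentions z. Substituting into the earlier bindings gives u := h(one, zero, h(pair(x2, h(zero, v, x2)), pair(e, true), pair(h(zero, v, x2), e))), p := h(pair(x2, h(zero, v, x2)), pair(e, true), pair(h(zero, v, x2), e)), q := h(pair(x2, h(zero, v, x2)), pair(e, true), pair(h(zero, v, x2), e)).
Delete trivial equation node(e, e) =?= node(e, e).
Decompose pair/2: v =?= zero,  v =?= x2.
Bind v := zero; substituting into the remaining equation gives: zero =?= x2. Substituting into the earlier bindings gives u := h(one, zero, h(pair(x2, h(zero, zero, x2)), pair(e, true), pair(h(zero, zero, x2), e))), p := h(pair(x2, h(zero, zero, x2)), pair(e, true), pair(h(zero, zero, x2), e)), q := h(pair(x2, h(zero, zero, x2)), pair(e, true), pair(h(zero, zero, x2), e)), z := h(zero, zero, x2).
Bind x2 := zero. Substituting into the earlier bindings gives u := h(one, zero, h(pair(zero, h(zero, zero, zero)), pair(e, true), pair(h(zero, zero, zero), e))), p := h(pair(zero, h(zero, zero, zero)), pair(e, true), pair(h(zero, zero, zero), e)), q := h(pair(zero, h(zero, zero, zero)), pair(e, true), pair(h(zero, zero, zero), e)), z := h(zero, zero, zero).
MGU = { u -> h(one, zero, h(pair(zero, h(zero, zero, zero)), pair(e, true), pair(h(zero, zero, zero), e))), x1 -> pair(e, one), p -> h(pair(zero, h(zero, zero, zero)), pair(e, true), pair(h(zero, zero, zero), e)), q -> h(pair(zero, h(zero, zero, zero)), pair(e, true), pair(h(zero, zero, zero), e)), z -> h(zero, zero, zero), v -> zero, x2 -> zero }, so q -> h(pair(zero, h(zero, zero, zero)), pair(e, true), pair(h(zero, zero, zero), e)).

h(pair(zero, h(zero, zero, zero)), pair(e, true), pair(h(zero, zero, zero), e))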